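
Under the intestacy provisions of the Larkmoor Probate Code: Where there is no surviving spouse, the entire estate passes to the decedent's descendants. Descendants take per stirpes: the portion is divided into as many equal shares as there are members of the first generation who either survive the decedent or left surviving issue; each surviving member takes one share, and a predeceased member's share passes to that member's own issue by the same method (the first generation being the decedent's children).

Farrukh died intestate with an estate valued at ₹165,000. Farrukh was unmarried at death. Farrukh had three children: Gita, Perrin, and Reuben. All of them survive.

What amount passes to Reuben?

Reuben receives ₹55,000.

The entire ₹165,000 passes to the descendants.
That amount (₹165,000) is divided into 3 shares of ₹55,000: Gita, Perrin, and Reuben each take ₹55,000.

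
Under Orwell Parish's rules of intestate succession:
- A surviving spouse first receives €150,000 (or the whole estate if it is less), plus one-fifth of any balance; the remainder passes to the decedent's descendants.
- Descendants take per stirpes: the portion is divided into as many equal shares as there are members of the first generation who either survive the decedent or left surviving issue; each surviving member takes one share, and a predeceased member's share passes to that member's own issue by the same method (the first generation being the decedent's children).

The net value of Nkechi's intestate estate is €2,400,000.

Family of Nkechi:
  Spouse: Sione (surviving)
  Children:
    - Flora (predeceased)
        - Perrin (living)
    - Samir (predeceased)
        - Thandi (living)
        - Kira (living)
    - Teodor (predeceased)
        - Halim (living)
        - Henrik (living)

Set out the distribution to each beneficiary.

Sione: €600,000; Perrin: €600,000; Thandi: €300,000; Kira: €300,000; Halim: €300,000; Henrik: €300,000

Sione first takes €150,000, leaving a balance of €2,250,000. Sione then takes one-fifth of the balance (€450,000), for a total of €600,000. The remaining €1,800,000 passes to the descendants.
The descendants' portion (€1,800,000) is divided into 3 shares of €600,000: Flora's €600,000 share passes to Flora's issue; Samir's €600,000 share passes to Samir's issue; Teodor's €600,000 share passes to Teodor's issue.
Flora's share (€600,000) passes entirely to Perrin.
Samir's share (€600,000) is divided into 2 shares of €300,000: Thandi and Kira each take €300,000.
Teodor's share (€600,000) is divided into 2 shares of €300,000: Halim and Henrik each take €300,000.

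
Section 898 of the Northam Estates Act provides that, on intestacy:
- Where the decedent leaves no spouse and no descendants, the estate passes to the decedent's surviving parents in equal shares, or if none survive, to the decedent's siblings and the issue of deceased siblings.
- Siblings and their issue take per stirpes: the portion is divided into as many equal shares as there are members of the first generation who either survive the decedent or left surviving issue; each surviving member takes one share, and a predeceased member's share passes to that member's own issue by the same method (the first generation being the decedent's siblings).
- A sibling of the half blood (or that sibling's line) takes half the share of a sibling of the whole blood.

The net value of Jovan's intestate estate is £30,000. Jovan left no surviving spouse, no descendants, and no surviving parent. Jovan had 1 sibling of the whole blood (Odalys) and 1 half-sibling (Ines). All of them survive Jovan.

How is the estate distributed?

Ines: £10,000; Odalys: £20,000

The entire £30,000 passes to the siblings and their issue.
Counting each half-blood sibling's line as half a unit, there are 3/2 units in £30,000, so one unit is £20,000. Whole-blood lines (Odalys) take £20,000 each; half-blood lines (Ines) take £10,000 each.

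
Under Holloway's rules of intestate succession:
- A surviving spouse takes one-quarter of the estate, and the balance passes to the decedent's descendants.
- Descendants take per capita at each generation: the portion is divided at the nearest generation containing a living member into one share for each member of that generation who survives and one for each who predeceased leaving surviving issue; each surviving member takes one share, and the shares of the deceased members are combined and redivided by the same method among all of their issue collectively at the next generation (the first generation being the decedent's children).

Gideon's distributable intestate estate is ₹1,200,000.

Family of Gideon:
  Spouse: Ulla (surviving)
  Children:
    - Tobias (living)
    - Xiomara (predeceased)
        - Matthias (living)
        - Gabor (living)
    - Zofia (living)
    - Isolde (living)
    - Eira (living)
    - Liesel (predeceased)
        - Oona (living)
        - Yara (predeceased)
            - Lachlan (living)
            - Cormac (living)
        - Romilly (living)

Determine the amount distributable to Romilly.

Romilly receives ₹60,000.

Ulla takes one-quarter of ₹1,200,000 = ₹300,000. The remaining ₹900,000 passes to the descendants.
The descendants' portion (₹900,000) is divided at the children's generation into 6 shares of ₹150,000. Tobias, Zofia, Isolde, and Eira each take ₹150,000. The 2 shares of the deceased (Xiomara and Liesel) are combined into a pool of ₹300,000.
That pool (₹300,000) is divided at the grandchildren's generation into 5 shares of ₹60,000. Matthias, Gabor, Oona, and Romilly each take ₹60,000. The remaining share for the deceased Yara (₹60,000) is carried to the next generation.
That pool (₹60,000) is divided at the great-grandchildren's generation equally among Lachlan and Cormac: ₹30,000 each.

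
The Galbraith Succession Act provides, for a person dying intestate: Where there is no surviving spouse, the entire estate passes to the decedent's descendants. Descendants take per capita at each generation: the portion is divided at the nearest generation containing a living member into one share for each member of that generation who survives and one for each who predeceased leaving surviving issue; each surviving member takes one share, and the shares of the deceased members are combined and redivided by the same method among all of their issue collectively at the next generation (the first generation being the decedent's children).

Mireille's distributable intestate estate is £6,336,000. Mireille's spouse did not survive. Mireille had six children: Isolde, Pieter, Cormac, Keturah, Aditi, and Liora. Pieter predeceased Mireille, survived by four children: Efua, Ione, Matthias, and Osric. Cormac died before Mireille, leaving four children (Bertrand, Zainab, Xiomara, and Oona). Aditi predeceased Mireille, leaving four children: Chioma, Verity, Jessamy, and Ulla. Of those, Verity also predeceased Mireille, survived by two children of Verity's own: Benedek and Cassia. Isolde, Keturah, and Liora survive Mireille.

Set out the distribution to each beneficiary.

The entire £6,336,000 passes to the descendants.
That amount (£6,336,000) is divided at the children's generation into 6 shares of £1,056,000. Isolde, Keturah, and Liora each take £1,056,000. The 3 shares of the deceased (Pieter, Cormac, and Aditi) are combined into a pool of £3,168,000.
That pool (£3,168,000) is divided at the grandchildren's generation into 12 shares of £264,000. Efua, Ione, Matthias, Osric, Bertrand, Zainab, Xiomara, Oona, Chioma, Jessamy, and Ulla each take £264,000. The remaining share for the deceased Verity (£264,000) is carried to the next generation.
That pool (£264,000) is divided at the great-grandchildren's generation equally among Benedek and Cassia: £132,000 each.

Isolde: £1,056,000; Efua: £264,000; Ione: £264,000; Matthias: £264,000; Osric: £264,000; Bertrand: £264,000; Zainab: £264,000; Xiomara: £264,000; Oona: £264,000; Keturah: £1,056,000; Chioma: £264,000; Benedek: £132,000; Cassia: £132,000; Jessamy: £264,000; Ulla: £264,000; Liora: £1,056,000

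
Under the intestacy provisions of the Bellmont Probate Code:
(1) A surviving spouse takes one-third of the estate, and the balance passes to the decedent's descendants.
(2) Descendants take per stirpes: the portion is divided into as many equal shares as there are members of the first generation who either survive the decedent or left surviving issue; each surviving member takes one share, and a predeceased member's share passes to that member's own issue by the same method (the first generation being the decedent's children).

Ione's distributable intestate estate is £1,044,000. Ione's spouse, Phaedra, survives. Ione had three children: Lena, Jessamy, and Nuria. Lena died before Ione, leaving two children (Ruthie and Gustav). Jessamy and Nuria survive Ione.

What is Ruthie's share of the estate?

Ruthie receives £116,000.

Phaedra takes one-third of £1,044,000 = £348,000. The remaining £696,000 passes to the descendants.
The descendants' portion (£696,000) is divided into 3 shares of £232,000: Jessamy and Nuria each take £232,000; Lena's £232,000 share passes to Lena's issue.
Lena's share (£232,000) is divided into 2 shares of £116,000: Ruthie and Gustav each take £116,000.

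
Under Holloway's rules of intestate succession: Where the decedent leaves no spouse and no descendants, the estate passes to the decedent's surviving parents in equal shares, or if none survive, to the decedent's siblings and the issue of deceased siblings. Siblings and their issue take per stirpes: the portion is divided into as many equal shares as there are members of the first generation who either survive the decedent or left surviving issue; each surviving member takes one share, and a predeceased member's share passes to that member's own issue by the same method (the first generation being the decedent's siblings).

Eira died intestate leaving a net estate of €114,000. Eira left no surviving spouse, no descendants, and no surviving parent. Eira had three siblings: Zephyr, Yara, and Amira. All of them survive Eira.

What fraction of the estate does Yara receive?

Yara receives 1/3 of the estate.

The entire €114,000 passes to the siblings and their issue.
That amount (€114,000) is divided into 3 shares of €38,000: Zephyr, Yara, and Amira each take €38,000.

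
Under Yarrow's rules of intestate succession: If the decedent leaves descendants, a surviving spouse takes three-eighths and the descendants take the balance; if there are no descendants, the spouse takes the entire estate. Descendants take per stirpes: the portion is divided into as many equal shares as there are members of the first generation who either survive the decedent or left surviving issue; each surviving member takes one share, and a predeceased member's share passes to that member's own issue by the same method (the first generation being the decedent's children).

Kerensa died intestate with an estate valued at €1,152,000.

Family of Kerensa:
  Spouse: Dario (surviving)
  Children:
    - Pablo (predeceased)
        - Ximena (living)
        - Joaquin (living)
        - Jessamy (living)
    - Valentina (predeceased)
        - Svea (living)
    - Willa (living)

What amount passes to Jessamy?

Jessamy receives €80,000.

Dario takes three-eighths of €1,152,000 = €432,000. The remaining €720,000 passes to the descendants.
The descendants' portion (€720,000) is divided into 3 shares of €240,000: Willa takes €240,000; Pablo's €240,000 share passes to Pablo's issue; Valentina's €240,000 share passes to Valentina's issue.
Pablo's share (€240,000) is divided into 3 shares of €80,000: Ximena, Joaquin, and Jessamy each take €80,000.
Valentina's share (€240,000) passes entirely to Svea.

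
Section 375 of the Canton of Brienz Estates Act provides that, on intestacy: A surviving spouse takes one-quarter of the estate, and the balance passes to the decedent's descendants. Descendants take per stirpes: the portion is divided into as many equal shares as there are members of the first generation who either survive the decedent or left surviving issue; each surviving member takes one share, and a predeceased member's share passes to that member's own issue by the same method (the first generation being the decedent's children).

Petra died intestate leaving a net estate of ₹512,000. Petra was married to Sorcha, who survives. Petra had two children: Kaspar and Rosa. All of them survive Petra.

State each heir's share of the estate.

Sorcha: ₹128,000; Kaspar: ₹192,000; Rosa: ₹192,000

Sorcha takes one-quarter of ₹512,000 = ₹128,000. The remaining ₹384,000 passes to the descendants.
The descendants' portion (₹384,000) is divided into 2 shares of ₹192,000: Kaspar and Rosa each take ₹192,000.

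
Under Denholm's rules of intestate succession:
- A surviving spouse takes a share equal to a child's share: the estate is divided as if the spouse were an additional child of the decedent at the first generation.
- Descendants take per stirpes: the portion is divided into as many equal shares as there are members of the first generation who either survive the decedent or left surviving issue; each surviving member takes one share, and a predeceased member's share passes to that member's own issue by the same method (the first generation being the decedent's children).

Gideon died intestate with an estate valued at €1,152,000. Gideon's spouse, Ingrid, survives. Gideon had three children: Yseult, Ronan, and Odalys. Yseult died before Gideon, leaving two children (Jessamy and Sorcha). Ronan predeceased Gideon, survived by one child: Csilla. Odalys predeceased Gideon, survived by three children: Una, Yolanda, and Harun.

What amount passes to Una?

Una receives €96,000.

The spouse counts as an additional share at the children's level, so there are 4 primary shares of €288,000. Ingrid takes one such share (€288,000).
The children's combined portion (€864,000) is divided into 3 shares of €288,000: Yseult's €288,000 share passes to Yseult's issue; Ronan's €288,000 share passes to Ronan's issue; Odalys's €288,000 share passes to Odalys's issue.
Yseult's share (€288,000) is divided into 2 shares of €144,000: Jessamy and Sorcha each take €144,000.
Ronan's share (€288,000) passes entirely to Csilla.
Odalys's share (€288,000) is divided into 3 shares of €96,000: Una, Yolanda, and Harun each take €96,000.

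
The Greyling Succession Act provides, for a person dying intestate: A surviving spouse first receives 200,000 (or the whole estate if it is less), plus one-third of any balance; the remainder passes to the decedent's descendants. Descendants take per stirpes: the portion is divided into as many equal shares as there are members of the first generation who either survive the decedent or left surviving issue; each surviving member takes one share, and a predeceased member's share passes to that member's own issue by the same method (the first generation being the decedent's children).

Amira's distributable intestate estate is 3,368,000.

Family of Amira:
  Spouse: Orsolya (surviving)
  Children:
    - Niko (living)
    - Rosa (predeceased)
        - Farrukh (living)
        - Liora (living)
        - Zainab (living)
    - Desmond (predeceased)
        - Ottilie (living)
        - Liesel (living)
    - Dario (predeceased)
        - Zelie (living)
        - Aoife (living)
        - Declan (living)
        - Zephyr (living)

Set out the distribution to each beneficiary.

Orsolya: 1,256,000; Niko: 528,000; Farrukh: 176,000; Liora: 176,000; Zainab: 176,000; Ottilie: 264,000; Liesel: 264,000; Zelie: 132,000; Aoife: 132,000; Declan: 132,000; Zephyr: 132,000

Orsolya first takes 200,000, leaving a balance of 3,168,000. Orsolya then takes one-third of the balance (1,056,000), for a total of 1,256,000. The remaining 2,112,000 passes to the descendants.
The descendants' portion (2,112,000) is divided into 4 shares of 528,000: Niko takes 528,000; Rosa's 528,000 share passes to Rosa's issue; Desmond's 528,000 share passes to Desmond's issue; Dario's 528,000 share passes to Dario's issue.
Rosa's share (528,000) is divided into 3 shares of 176,000: Farrukh, Liora, and Zainab each take 176,000.
Desmond's share (528,000) is divided into 2 shares of 264,000: Ottilie and Liesel each take 264,000.
Dario's share (528,000) is divided into 4 shares of 132,000: Zelie, Aoife, Declan, and Zephyr each take 132,000.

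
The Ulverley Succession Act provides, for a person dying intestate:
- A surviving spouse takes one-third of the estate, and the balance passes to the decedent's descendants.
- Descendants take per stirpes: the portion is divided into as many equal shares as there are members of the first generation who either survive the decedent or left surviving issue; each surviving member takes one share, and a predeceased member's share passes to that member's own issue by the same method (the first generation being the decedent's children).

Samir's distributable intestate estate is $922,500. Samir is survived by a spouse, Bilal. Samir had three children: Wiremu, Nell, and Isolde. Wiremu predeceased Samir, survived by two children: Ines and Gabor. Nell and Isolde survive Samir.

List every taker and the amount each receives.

Bilal: $307,500; Ines: $102,500; Gabor: $102,500; Nell: $205,000; Isolde: $205,000

Bilal takes one-third of $922,500 = $307,500. The remaining $615,000 passes to the descendants.
The descendants' portion ($615,000) is divided into 3 shares of $205,000: Nell and Isolde each take $205,000; Wiremu's $205,000 share passes to Wiremu's issue.
Wiremu's share ($205,000) is divided into 2 shares of $102,500: Ines and Gabor each take $102,500.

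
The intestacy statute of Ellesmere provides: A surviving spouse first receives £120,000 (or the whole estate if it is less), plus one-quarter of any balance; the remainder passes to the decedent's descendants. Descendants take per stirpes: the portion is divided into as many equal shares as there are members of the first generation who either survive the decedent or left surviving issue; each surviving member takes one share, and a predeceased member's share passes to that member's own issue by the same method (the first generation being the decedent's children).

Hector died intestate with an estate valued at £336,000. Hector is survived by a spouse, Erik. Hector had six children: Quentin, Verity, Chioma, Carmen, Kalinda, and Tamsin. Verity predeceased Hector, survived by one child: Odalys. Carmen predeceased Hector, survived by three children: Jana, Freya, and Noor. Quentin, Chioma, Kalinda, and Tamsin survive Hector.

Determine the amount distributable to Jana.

Erik first takes £120,000, leaving a balance of £216,000. Erik then takes one-quarter of the balance (£54,000), for a total of £174,000. The remaining £162,000 passes to the descendants.
The descendants' portion (£162,000) is divided into 6 shares of £27,000: Quentin, Chioma, Kalinda, and Tamsin each take £27,000; Verity's £27,000 share passes to Verity's issue; Carmen's £27,000 share passes to Carmen's issue.
Verity's share (£27,000) passes entirely to Odalys.
Carmen's share (£27,000) is divided into 3 shares of £9,000: Jana, Freya, and Noor each take £9,000.

Jana receives £9,000.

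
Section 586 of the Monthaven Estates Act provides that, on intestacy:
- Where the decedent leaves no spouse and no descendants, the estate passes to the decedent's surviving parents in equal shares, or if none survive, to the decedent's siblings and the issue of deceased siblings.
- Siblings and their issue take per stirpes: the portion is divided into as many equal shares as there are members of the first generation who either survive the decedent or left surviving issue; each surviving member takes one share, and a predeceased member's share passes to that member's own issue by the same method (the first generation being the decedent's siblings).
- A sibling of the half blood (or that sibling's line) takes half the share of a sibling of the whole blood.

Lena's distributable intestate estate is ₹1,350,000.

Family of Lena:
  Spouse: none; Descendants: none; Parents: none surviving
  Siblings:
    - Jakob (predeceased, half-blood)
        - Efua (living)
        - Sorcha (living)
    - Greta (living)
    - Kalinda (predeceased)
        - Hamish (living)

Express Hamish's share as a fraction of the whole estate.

Hamish receives 2/5 of the estate.

The entire ₹1,350,000 passes to the siblings and their issue.
Counting each half-blood sibling's line as half a unit, there are 5/2 units in ₹1,350,000, so one unit is ₹540,000. Whole-blood lines (Greta and Kalinda) take ₹540,000 each; half-blood lines (Jakob) take ₹270,000 each.
Jakob's share (₹270,000) is divided into 2 shares of ₹135,000: Efua and Sorcha each take ₹135,000.
Kalinda's share (₹540,000) passes entirely to Hamish.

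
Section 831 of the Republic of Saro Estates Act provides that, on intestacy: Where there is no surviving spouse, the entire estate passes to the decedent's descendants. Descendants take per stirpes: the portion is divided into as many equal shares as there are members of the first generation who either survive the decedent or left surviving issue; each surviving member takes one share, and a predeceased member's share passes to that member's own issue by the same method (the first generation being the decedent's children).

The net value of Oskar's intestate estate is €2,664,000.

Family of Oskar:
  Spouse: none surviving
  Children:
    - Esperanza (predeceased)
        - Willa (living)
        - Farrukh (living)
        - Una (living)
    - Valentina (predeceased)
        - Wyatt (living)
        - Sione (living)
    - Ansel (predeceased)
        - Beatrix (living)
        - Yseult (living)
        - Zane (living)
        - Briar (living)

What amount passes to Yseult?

Yseult receives €222,000.

The entire €2,664,000 passes to the descendants.
That amount (€2,664,000) is divided into 3 shares of €888,000: Esperanza's €888,000 share passes to Esperanza's issue; Valentina's €888,000 share passes to Valentina's issue; Ansel's €888,000 share passes to Ansel's issue.
Esperanza's share (€888,000) is divided into 3 shares of €296,000: Willa, Farrukh, and Una each take €296,000.
Valentina's share (€888,000) is divided into 2 shares of €444,000: Wyatt and Sione each take €444,000.
Ansel's share (€888,000) is divided into 4 shares of €222,000: Beatrix, Yseult, Zane, and Briar each take €222,000.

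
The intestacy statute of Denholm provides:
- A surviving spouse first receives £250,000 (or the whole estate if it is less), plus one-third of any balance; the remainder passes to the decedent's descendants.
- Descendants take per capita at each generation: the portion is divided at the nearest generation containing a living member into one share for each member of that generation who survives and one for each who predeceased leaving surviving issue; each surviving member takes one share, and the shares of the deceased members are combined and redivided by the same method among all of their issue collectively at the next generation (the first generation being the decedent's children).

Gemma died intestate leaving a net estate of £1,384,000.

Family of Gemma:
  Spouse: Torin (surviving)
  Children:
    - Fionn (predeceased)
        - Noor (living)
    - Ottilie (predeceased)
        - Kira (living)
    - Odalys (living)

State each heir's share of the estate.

Torin: £628,000; Noor: £252,000; Kira: £252,000; Odalys: £252,000

Torin first takes £250,000, leaving a balance of £1,134,000. Torin then takes one-third of the balance (£378,000), for a total of £628,000. The remaining £756,000 passes to the descendants.
The descendants' portion (£756,000) is divided at the children's generation into 3 shares of £252,000. Odalys takes £252,000. The 2 shares of the deceased (Fionn and Ottilie) are combined into a pool of £504,000.
That pool (£504,000) is divided at the grandchildren's generation equally among Noor and Kira: £252,000 each.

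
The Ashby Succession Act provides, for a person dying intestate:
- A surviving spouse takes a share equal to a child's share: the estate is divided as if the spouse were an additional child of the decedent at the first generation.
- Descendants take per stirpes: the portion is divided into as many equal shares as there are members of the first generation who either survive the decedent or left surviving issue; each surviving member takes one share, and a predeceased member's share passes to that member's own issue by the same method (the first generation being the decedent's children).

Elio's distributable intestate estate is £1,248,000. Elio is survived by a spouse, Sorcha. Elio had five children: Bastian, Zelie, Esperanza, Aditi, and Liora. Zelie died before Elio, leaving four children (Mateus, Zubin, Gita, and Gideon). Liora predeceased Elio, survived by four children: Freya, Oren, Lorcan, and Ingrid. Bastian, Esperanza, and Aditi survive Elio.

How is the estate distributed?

Sorcha: £208,000; Bastian: £208,000; Mateus: £52,000; Zubin: £52,000; Gita: £52,000; Gideon: £52,000; Esperanza: £208,000; Aditi: £208,000; Freya: £52,000; Oren: £52,000; Lorcan: £52,000; Ingrid: £52,000

The spouse counts as an additional share at the children's level, so there are 6 primary shares of £208,000. Sorcha takes one such share (£208,000).
The children's combined portion (£1,040,000) is divided into 5 shares of £208,000: Bastian, Esperanza, and Aditi each take £208,000; Zelie's £208,000 share passes to Zelie's issue; Liora's £208,000 share passes to Liora's issue.
Zelie's share (£208,000) is divided into 4 shares of £52,000: Mateus, Zubin, Gita, and Gideon each take £52,000.
Liora's share (£208,000) is divided into 4 shares of £52,000: Freya, Oren, Lorcan, and Ingrid each take £52,000.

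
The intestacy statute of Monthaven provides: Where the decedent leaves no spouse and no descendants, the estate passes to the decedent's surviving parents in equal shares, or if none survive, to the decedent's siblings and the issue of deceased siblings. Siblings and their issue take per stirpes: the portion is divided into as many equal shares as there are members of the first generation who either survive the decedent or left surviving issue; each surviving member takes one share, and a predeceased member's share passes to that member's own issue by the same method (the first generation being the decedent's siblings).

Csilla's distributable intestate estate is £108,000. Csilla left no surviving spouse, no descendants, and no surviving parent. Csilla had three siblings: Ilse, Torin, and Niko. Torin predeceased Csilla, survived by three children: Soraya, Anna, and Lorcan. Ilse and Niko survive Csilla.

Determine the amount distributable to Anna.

The entire £108,000 passes to the siblings and their issue.
That amount (£108,000) is divided into 3 shares of £36,000: Ilse and Niko each take £36,000; Torin's £36,000 share passes to Torin's issue.
Torin's share (£36,000) is divided into 3 shares of £12,000: Soraya, Anna, and Lorcan each take £12,000.

Anna receives £12,000.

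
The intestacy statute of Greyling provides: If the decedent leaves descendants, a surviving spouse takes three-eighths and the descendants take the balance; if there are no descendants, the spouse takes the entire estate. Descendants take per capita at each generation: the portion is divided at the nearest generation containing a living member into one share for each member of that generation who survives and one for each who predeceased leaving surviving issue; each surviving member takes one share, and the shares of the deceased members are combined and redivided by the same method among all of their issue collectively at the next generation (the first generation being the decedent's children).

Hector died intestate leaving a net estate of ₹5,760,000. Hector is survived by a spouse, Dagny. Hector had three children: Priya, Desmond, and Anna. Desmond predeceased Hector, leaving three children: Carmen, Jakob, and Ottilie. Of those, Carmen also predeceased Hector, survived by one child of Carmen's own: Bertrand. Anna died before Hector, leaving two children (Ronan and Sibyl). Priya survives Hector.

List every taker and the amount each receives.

Dagny takes three-eighths of ₹5,760,000 = ₹2,160,000. The remaining ₹3,600,000 passes to the descendants.
The descendants' portion (₹3,600,000) is divided at the children's generation into 3 shares of ₹1,200,000. Priya takes ₹1,200,000. The 2 shares of the deceased (Desmond and Anna) are combined into a pool of ₹2,400,000.
That pool (₹2,400,000) is divided at the grandchildren's generation into 5 shares of ₹480,000. Jakob, Ottilie, Ronan, and Sibyl each take ₹480,000. The remaining share for the deceased Carmen (₹480,000) is carried to the next generation.
That pool (₹480,000) passes entirely to Bertrand, the sole taker at the great-grandchildren's generation.

Dagny: ₹2,160,000; Priya: ₹1,200,000; Bertrand: ₹480,000; Jakob: ₹480,000; Ottilie: ₹480,000; Ronan: ₹480,000; Sibyl: ₹480,000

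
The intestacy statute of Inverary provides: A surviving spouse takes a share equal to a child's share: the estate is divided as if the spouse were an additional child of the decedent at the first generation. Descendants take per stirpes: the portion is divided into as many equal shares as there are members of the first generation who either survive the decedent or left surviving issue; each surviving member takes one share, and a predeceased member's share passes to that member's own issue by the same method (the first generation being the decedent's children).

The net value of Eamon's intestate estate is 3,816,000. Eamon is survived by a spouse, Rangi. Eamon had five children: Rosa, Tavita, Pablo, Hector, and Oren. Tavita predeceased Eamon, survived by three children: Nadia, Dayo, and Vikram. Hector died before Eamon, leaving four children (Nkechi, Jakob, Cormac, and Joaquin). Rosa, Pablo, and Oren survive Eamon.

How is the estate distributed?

Rangi: 636,000; Rosa: 636,000; Nadia: 212,000; Dayo: 212,000; Vikram: 212,000; Pablo: 636,000; Nkechi: 159,000; Jakob: 159,000; Cormac: 159,000; Joaquin: 159,000; Oren: 636,000

The spouse counts as an additional share at the children's level, so there are 6 primary shares of 636,000. Rangi takes one such share (636,000).
The children's combined portion (3,180,000) is divided into 5 shares of 636,000: Rosa, Pablo, and Oren each take 636,000; Tavita's 636,000 share passes to Tavita's issue; Hector's 636,000 share passes to Hector's issue.
Tavita's share (636,000) is divided into 3 shares of 212,000: Nadia, Dayo, and Vikram each take 212,000.
Hector's share (636,000) is divided into 4 shares of 159,000: Nkechi, Jakob, Cormac, and Joaquin each take 159,000.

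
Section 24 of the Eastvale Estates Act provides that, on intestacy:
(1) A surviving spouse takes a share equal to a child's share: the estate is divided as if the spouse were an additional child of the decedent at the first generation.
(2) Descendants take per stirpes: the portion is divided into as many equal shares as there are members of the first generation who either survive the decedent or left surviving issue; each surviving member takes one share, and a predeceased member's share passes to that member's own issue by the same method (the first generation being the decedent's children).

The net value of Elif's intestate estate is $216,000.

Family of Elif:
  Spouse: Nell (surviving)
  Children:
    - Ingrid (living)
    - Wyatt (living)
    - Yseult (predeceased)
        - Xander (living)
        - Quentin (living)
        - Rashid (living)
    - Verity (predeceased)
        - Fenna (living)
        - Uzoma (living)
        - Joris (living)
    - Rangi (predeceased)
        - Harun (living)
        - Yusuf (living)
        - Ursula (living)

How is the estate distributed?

Nell: $36,000; Ingrid: $36,000; Wyatt: $36,000; Xander: $12,000; Quentin: $12,000; Rashid: $12,000; Fenna: $12,000; Uzoma: $12,000; Joris: $12,000; Harun: $12,000; Yusuf: $12,000; Ursula: $12,000

The spouse counts as an additional share at the children's level, so there are 6 primary shares of $36,000. Nell takes one such share ($36,000).
The children's combined portion ($180,000) is divided into 5 shares of $36,000: Ingrid and Wyatt each take $36,000; Yseult's $36,000 share passes to Yseult's issue; Verity's $36,000 share passes to Verity's issue; Rangi's $36,000 share passes to Rangi's issue.
Yseult's share ($36,000) is divided into 3 shares of $12,000: Xander, Quentin, and Rashid each take $12,000.
Verity's share ($36,000) is divided into 3 shares of $12,000: Fenna, Uzoma, and Joris each take $12,000.
Rangi's share ($36,000) is divided into 3 shares of $12,000: Harun, Yusuf, and Ursula each take $12,000.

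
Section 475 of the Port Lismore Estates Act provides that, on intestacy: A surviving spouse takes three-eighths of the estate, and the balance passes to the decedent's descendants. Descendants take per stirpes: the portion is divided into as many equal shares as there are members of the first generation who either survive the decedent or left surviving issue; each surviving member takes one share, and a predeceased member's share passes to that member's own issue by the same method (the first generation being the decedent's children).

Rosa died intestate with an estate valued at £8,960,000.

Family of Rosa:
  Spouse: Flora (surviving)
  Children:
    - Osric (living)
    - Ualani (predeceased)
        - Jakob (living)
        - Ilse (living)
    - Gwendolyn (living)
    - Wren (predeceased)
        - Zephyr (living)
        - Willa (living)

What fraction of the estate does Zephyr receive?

Flora takes three-eighths of £8,960,000 = £3,360,000. The remaining £5,600,000 passes to the descendants.
The descendants' portion (£5,600,000) is divided into 4 shares of £1,400,000: Osric and Gwendolyn each take £1,400,000; Ualani's £1,400,000 share passes to Ualani's issue; Wren's £1,400,000 share passes to Wren's issue.
Ualani's share (£1,400,000) is divided into 2 shares of £700,000: Jakob and Ilse each take £700,000.
Wren's share (£1,400,000) is divided into 2 shares of £700,000: Zephyr and Willa each take £700,000.

Zephyr receives 5/64 of the estate.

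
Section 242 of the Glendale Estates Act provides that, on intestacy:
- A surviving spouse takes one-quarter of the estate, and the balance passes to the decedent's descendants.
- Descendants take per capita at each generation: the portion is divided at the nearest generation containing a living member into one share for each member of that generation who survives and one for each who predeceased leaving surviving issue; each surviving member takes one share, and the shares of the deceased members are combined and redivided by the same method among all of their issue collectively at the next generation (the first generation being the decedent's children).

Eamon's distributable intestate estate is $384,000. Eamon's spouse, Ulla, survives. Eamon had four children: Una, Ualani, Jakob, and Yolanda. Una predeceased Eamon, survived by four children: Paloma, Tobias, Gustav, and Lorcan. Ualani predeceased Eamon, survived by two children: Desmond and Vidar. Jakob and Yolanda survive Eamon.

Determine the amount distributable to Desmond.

Desmond receives $24,000.

Ulla takes one-quarter of $384,000 = $96,000. The remaining $288,000 passes to the descendants.
The descendants' portion ($288,000) is divided at the children's generation into 4 shares of $72,000. Jakob and Yolanda each take $72,000. The 2 shares of the deceased (Una and Ualani) are combined into a pool of $144,000.
That pool ($144,000) is divided at the grandchildren's generation equally among Paloma, Tobias, Gustav, Lorcan, Desmond, and Vidar: $24,000 each.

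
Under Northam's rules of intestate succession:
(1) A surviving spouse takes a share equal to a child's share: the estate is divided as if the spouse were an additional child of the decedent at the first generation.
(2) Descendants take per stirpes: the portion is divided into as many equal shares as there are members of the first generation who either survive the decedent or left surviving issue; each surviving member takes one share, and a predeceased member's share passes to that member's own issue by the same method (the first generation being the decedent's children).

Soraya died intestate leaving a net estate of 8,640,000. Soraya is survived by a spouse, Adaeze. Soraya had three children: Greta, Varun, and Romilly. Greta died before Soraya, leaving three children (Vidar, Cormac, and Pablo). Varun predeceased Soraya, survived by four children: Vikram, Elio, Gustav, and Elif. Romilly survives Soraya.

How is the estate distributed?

The spouse counts as an additional share at the children's level, so there are 4 primary shares of 2,160,000. Adaeze takes one such share (2,160,000).
The children's combined portion (6,480,000) is divided into 3 shares of 2,160,000: Romilly takes 2,160,000; Greta's 2,160,000 share passes to Greta's issue; Varun's 2,160,000 share passes to Varun's issue.
Greta's share (2,160,000) is divided into 3 shares of 720,000: Vidar, Cormac, and Pablo each take 720,000.
Varun's share (2,160,000) is divided into 4 shares of 540,000: Vikram, Elio, Gustav, and Elif each take 540,000.

Adaeze: 2,160,000; Vidar: 720,000; Cormac: 720,000; Pablo: 720,000; Vikram: 540,000; Elio: 540,000; Gustav: 540,000; Elif: 540,000; Romilly: 2,160,000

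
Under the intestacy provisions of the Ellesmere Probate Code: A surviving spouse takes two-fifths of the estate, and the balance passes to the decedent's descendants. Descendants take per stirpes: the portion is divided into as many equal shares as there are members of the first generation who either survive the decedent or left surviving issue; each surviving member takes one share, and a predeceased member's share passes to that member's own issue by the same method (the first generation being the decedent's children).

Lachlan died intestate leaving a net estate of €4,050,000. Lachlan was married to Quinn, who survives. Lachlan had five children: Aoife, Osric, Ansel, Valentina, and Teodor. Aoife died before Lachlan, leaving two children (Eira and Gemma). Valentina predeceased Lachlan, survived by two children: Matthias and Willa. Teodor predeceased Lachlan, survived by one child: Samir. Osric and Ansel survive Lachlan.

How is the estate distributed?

Quinn: €1,620,000; Eira: €243,000; Gemma: €243,000; Osric: €486,000; Ansel: €486,000; Matthias: €243,000; Willa: €243,000; Samir: €486,000

Quinn takes two-fifths of €4,050,000 = €1,620,000. The remaining €2,430,000 passes to the descendants.
The descendants' portion (€2,430,000) is divided into 5 shares of €486,000: Osric and Ansel each take €486,000; Aoife's €486,000 share passes to Aoife's issue; Valentina's €486,000 share passes to Valentina's issue; Teodor's €486,000 share passes to Teodor's issue.
Aoife's share (€486,000) is divided into 2 shares of €243,000: Eira and Gemma each take €243,000.
Valentina's share (€486,000) is divided into 2 shares of €243,000: Matthias and Willa each take €243,000.
Teodor's share (€486,000) passes entirely to Samir.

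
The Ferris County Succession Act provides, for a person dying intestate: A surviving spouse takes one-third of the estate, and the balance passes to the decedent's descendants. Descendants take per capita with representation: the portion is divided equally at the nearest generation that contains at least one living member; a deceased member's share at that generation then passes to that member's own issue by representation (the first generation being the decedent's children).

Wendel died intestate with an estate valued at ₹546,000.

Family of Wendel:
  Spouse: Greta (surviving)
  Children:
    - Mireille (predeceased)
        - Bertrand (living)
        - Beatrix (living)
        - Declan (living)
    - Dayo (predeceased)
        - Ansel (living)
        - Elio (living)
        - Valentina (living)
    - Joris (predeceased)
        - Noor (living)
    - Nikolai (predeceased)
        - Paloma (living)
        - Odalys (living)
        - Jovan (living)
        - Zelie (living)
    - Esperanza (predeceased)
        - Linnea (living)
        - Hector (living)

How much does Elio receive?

Greta takes one-third of ₹546,000 = ₹182,000. The remaining ₹364,000 passes to the descendants.
No child survives, so the initial division is made at the grandchildren's generation.
The descendants' portion (₹364,000) is divided into 13 shares of ₹28,000: Bertrand, Beatrix, Declan, Ansel, Elio, Valentina, Noor, Paloma, Odalys, Jovan, Zelie, Linnea, and Hector each take ₹28,000.

Elio receives ₹28,000.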